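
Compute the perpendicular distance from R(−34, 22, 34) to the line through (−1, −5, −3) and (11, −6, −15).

A direction vector is d = (12, −1, −12).
AP = (−33, 27, 37); AP·d = -867, |AP|² = 3187, |d|² = 289.
distance² = |AP|² − (AP·d)²/|d|² = 3187 − 751689/289 = 586, so the distance is √586.

√586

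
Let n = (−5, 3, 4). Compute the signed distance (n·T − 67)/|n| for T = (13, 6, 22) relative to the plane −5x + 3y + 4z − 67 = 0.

-13√2/5

n·T − 67 = -26.
|n| = 5√2, so the signed distance is -13√2/5.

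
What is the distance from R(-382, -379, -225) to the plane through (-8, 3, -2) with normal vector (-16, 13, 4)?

6

The plane has equation n·(r − (-8, 3, -2)) = 0, i.e. n·r = 159.
Then n·(-382, -379, -225) - 159 = 126.
|n| = √(256 + 169 + 16) = 21, so the distance is |126|/21 = 6.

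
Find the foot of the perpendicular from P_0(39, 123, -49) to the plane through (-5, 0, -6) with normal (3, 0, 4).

(219/5, 123, -213/5)

The perpendicular from P_0 has direction n = (3, 0, 4): r = (39, 123, -49) + t(3, 0, 4).
Substitute into the plane: n·(P_0 + tn) = -39 gives -79 + 25t = -39, so t = 8/5.
Foot = (39, 123, -49) + (8/5)·(3, 0, 4) = (219/5, 123, -213/5).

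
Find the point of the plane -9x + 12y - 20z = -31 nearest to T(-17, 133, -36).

The perpendicular from T has direction n = (-9, 12, -20): r = (-17, 133, -36) + μ(-9, 12, -20).
Substitute into the plane: n·(T + μn) = -31 gives 2469 + 625μ = -31, so μ = -4.
Foot = (-17, 133, -36) + (-4)·(-9, 12, -20) = (19, 85, 44).

(19, 85, 44)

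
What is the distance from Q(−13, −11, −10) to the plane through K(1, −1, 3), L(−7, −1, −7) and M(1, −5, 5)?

2/(3√5)

KL = (−8, 0, −10) and KM = (0, −4, 2), so a normal is n = KL × KM = (−40, 16, 32).
n = (−40, 16, 32); n·P − 40 = -16; |n| = 24√5; distance = 16/(24√5) = 2√5/15.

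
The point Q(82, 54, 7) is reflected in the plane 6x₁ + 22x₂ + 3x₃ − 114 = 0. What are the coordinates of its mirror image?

n = (6, 22, 3), |n|² = 529, n·Q − 114 = 1587, so t = 1587/529 = 3.
Foot F = Q − 3·n = (64, −12, −2); the reflection is 2F − Q = (46, −78, −11).

(46, -78, -11)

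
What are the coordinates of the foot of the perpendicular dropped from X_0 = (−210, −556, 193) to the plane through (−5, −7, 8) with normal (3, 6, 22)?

n = (3, 6, 22), |n|² = 529, and n·X_0 − 119 = 161.
t = 161/529 = 7/23, so the foot is X_0 − t·n = (−210, −556, 193) − (7/23)·(3, 6, 22) = (−4851/23, −12830/23, 4285/23).

(-4851/23, -12830/23, 4285/23)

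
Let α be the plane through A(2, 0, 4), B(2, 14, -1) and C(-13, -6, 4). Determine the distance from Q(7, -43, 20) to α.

1/15

AB = (0, 14, -5) and AC = (-15, -6, 0), so a normal is n = AB × AC = (-30, 75, 210).
d = |(-30)·7 + 75·(-43) + 210·20 − 780| / √(900 + 5625 + 44100) = |-15| / 225 = 1/15.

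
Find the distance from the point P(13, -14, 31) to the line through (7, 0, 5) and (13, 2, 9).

6√19

A direction vector is d = (6, 2, 4).
AP = (6, -14, 26); AP·d = 112, |AP|² = 908, |d|² = 56.
distance² = |AP|² − (AP·d)²/|d|² = 908 − 12544/56 = 684, so the distance is 6√19.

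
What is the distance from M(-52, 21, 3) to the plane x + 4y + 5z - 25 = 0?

n = (1, 4, 5); n·P − 25 = 22; |n| = √42; distance = 22/√42 = 11√42/21.

22/√42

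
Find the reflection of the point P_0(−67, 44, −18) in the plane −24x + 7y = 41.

With n = (−24, 7, 0), the signed offset is (n·P_0 − 41)/|n|² = 1875/625 = 3.
P_0' = P_0 − 2t·n = (−67, 44, −18) − 6·(−24, 7, 0) = (77, 2, −18).

(77, 2, -18)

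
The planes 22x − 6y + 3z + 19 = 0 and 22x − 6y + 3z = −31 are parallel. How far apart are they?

12/23

Both planes have normal n = (22, −6, 3), |n| = 23. Any point on the first plane is at distance |(-31) − (-19)|/|n| = 12/23 from the second.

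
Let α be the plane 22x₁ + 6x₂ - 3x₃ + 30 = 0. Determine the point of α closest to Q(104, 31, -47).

The perpendicular from Q has direction n = (22, 6, -3): r = (104, 31, -47) + t(22, 6, -3).
Substitute into the plane: n·(Q + tn) = -30 gives 2615 + 529t = -30, so t = -5.
Foot = (104, 31, -47) + (-5)·(22, 6, -3) = (-6, 1, -32).

(-6, 1, -32)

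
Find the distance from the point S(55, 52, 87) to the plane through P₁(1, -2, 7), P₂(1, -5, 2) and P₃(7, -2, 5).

24/√35

P₁P₂ = (0, -3, -5) and P₁P₃ = (6, 0, -2), so a normal is n = P₁P₂ × P₁P₃ = (6, -30, 18).
Then n·(55, 52, 87) - 192 = 144.
|n| = √(36 + 900 + 324) = 6√35, so the distance is |144|/(6√35) = 24/√35.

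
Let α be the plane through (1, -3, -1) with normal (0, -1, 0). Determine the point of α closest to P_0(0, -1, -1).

n = (0, -1, 0), |n|² = 1, and n·P_0 − 3 = -2.
t = -2/1 = -2, so the foot is P_0 − t·n = (0, -1, -1) − (-2)·(0, -1, 0) = (0, -3, -1).

(0, -3, -1)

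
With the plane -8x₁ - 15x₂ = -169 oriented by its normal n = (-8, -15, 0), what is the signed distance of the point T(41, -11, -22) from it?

6/17

n·T − (-169) = 6.
|n| = 17, so the signed distance is 6/17.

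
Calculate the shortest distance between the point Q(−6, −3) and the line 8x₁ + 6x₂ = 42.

54/5

The normal to the line is n = (8, 6) with |n| = 10.
|n·Q − 42| = |-66 − 42| = 108, so the distance is 108/10 = 54/5.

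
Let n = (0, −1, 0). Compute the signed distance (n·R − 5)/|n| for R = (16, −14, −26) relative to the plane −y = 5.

n·R − 5 = 9.
|n| = 1, so the signed distance is 9/1 = 9.

9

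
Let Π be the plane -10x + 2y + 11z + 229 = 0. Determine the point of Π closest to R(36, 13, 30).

(46, 11, 19)

n = (-10, 2, 11), |n|² = 225, and n·R − (-229) = 225.
t = 225/225 = 1, so the foot is R − t·n = (36, 13, 30) − 1·(-10, 2, 11) = (46, 11, 19).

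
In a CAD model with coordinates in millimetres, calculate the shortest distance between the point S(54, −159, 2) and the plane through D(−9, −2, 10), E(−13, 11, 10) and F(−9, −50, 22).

3

DE = (−4, 13, 0) and DF = (0, −48, 12), so a normal is n = DE × DF = (156, 48, 192).
n = (156, 48, 192); n·P − 420 = 756; |n| = 252; distance = 756/252 = 3.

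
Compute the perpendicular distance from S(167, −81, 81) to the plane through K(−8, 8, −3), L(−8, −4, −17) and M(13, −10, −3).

KL = (0, −12, −14) and KM = (21, −18, 0), so a normal is n = KL × KM = (−252, −294, 252).
d = |(-252)·167 + (-294)·(-81) + 252·81 − (-1092)| / √(63504 + 86436 + 63504) = |3234| / 462 = 7.

7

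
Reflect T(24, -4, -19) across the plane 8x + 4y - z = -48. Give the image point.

With n = (8, 4, -1), the signed offset is (n·T − (-48))/|n|² = 243/81 = 3.
T' = T − 2t·n = (24, -4, -19) − 6·(8, 4, -1) = (-24, -28, -13).

(-24, -28, -13)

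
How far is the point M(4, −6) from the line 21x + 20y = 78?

114/29

The normal to the line is n = (21, 20) with |n| = 29.
|n·M − 78| = |-36 − 78| = 114, so the distance is 114/29.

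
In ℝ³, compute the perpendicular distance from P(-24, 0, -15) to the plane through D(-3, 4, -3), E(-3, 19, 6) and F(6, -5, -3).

DE = (0, 15, 9) and DF = (9, -9, 0), so a normal is n = DE × DF = (81, 81, -135).
Then n·(-24, 0, -15) - 486 = -405.
|n| = √(6561 + 6561 + 18225) = 27√43, so the distance is |-405|/(27√43) = 15√43/43.

15√43/43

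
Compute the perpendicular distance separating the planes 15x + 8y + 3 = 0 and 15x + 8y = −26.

With common normal n = (15, 8, 0) (|n| = 17), the distance is |(-3) − (-26)|/|n| = 23/17.

23/17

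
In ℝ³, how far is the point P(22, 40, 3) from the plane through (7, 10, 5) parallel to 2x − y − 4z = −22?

8/√21

Parallel planes share the normal n = (2, −1, −4); since (7, 10, 5) lies on the plane, its equation is 2x − y − 4z = -16.
n = (2, −1, −4); n·P − (-16) = 8; |n| = √21; distance = 8/√21 = 8√21/21.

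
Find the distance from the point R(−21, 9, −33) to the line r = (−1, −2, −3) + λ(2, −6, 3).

7√13

Direction vector d = (2, −6, 3).
AP = (−20, 11, −30); AP·d = -196, |AP|² = 1421, |d|² = 49.
distance² = |AP|² − (AP·d)²/|d|² = 1421 − 38416/49 = 637, so the distance is 7√13.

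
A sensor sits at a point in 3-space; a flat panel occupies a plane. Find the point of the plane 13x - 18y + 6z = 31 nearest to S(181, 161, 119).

The perpendicular from S has direction n = (13, -18, 6): r = (181, 161, 119) + μ(13, -18, 6).
Substitute into the plane: n·(S + μn) = 31 gives 169 + 529μ = 31, so μ = -6/23.
Foot = (181, 161, 119) + (-6/23)·(13, -18, 6) = (4085/23, 3811/23, 2701/23).

(4085/23, 3811/23, 2701/23)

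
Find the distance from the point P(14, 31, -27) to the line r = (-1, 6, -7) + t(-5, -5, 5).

Direction vector d = (-5, -5, 5).
AP = (15, 25, -20), and AP × d = (25, 25, 50).
|AP × d|² = 3750 and |d|² = 75, so the distance is √(3750/75) = √50 = 5√2.

5√2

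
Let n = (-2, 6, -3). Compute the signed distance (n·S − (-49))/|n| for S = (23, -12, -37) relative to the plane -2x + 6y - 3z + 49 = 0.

6

n·S − (-49) = 42.
|n| = 7, so the signed distance is 42/7 = 6.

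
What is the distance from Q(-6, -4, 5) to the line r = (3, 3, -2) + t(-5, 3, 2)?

Direction vector d = (-5, 3, 2).
AP = (-9, -7, 7), and AP × d = (-35, -17, -62).
|AP × d|² = 5358 and |d|² = 38, so the distance is √(5358/38) = √141.

√141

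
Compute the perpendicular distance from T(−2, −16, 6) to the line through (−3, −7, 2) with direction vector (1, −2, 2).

Direction vector d = (1, −2, 2).
AP = (1, −9, 4), and AP × d = (−10, 2, 7).
|AP × d|² = 153 and |d|² = 9, so the distance is √(153/9) = √17.

√17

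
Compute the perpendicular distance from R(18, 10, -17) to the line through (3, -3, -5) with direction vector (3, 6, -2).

Direction vector d = (3, 6, -2).
AP = (15, 13, -12); AP·d = 147, |AP|² = 538, |d|² = 49.
distance² = |AP|² − (AP·d)²/|d|² = 538 − 21609/49 = 97, so the distance is √97.

√97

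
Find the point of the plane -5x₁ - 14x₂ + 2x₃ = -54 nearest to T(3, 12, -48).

(-2, -2, -46)

The perpendicular from T has direction n = (-5, -14, 2): r = (3, 12, -48) + μ(-5, -14, 2).
Substitute into the plane: n·(T + μn) = -54 gives -279 + 225μ = -54, so μ = 1.
Foot = (3, 12, -48) + 1·(-5, -14, 2) = (-2, -2, -46).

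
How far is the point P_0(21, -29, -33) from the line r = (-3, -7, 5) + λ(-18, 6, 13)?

2√97

Direction vector d = (-18, 6, 13).
AP = (24, -22, -38), and AP × d = (-58, 372, -252).
|AP × d|² = 205252 and |d|² = 529, so the distance is √(205252/529) = √388 = 2√97.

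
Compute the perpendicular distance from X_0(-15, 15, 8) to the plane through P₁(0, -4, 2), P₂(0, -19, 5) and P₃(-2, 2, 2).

P₁P₂ = (0, -15, 3) and P₁P₃ = (-2, 6, 0), so a normal is n = P₁P₂ × P₁P₃ = (-18, -6, -30).
n = (-18, -6, -30); n·P − (-36) = -24; |n| = 6√35; distance = 24/(6√35) = 4/√35.

4/√35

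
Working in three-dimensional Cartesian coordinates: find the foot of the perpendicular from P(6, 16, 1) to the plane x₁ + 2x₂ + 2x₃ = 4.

(2, 8, -7)

n = (1, 2, 2), |n|² = 9, and n·P − 4 = 36.
t = 36/9 = 4, so the foot is P − t·n = (6, 16, 1) − 4·(1, 2, 2) = (2, 8, -7).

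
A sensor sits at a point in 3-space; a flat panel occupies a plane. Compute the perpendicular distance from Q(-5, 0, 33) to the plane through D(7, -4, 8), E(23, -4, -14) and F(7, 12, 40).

DE = (16, 0, -22) and DF = (0, 16, 32), so a normal is n = DE × DF = (352, -512, 256).
Then n·(-5, 0, 33) - 6560 = 128.
|n| = √(123904 + 262144 + 65536) = 672, so the distance is |128|/672 = 4/21.

4/21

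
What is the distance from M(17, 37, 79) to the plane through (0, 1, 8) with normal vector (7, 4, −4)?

7/3

The plane has equation n·(r − (0, 1, 8)) = 0, i.e. n·r = -28.
Then n·(17, 37, 79) − (−28) = −21.
|n| = √(49 + 16 + 16) = 9, so the distance is |-21|/9 = 7/3.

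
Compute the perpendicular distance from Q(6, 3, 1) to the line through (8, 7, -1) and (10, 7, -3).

A direction vector is d = (2, 0, -2).
AP = (-2, -4, 2); AP·d = -8, |AP|² = 24, |d|² = 8.
distance² = |AP|² − (AP·d)²/|d|² = 24 − 64/8 = 16, so the distance is 4.

4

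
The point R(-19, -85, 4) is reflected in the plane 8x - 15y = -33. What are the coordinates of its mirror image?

(-83, 35, 4)

With n = (8, -15, 0), the signed offset is (n·R − (-33))/|n|² = 1156/289 = 4.
R' = R − 2t·n = (-19, -85, 4) − 8·(8, -15, 0) = (-83, 35, 4).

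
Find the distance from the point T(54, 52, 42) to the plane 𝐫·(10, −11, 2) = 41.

11/15

d = |10·54 + (-11)·52 + 2·42 − 41| / √(100 + 121 + 4) = |11| / 15 = 11/15.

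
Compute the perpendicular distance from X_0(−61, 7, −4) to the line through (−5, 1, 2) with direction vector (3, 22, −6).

2√802

Direction vector d = (3, 22, −6).
AP = (−56, 6, −6); AP·d = 0, |AP|² = 3208, |d|² = 529.
distance² = |AP|² − (AP·d)²/|d|² = 3208 − 0/529 = 3208, so the distance is 2√802.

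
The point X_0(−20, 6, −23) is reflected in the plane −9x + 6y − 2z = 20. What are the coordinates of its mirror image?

With n = (−9, 6, −2), the signed offset is (n·X_0 − 20)/|n|² = 242/121 = 2.
X_0' = X_0 − 2t·n = (−20, 6, −23) − 4·(−9, 6, −2) = (16, −18, −15).

(16, -18, -15)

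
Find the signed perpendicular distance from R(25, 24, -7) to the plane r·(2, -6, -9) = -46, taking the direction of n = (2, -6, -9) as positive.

15/11

n·R − (-46) = 15.
|n| = 11, so the signed distance is 15/11.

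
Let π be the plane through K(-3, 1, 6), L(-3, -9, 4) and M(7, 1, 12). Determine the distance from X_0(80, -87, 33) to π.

KL = (0, -10, -2) and KM = (10, 0, 6), so a normal is n = KL × KM = (-60, -20, 100).
n = (-60, -20, 100); n·P − 760 = -520; |n| = 20√35; distance = 520/(20√35) = 26√35/35.

26√35/35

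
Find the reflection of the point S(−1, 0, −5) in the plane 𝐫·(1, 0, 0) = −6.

n = (1, 0, 0), |n|² = 1, n·S − (-6) = 5, so t = 5/1 = 5.
Foot F = S − 5·n = (−6, 0, −5); the reflection is 2F − S = (−11, 0, −5).

(-11, 0, -5)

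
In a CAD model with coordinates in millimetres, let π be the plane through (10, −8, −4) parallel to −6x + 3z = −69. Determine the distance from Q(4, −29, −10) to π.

Parallel planes share the normal n = (−6, 0, 3); since (10, −8, −4) lies on the plane, its equation is −6x + 3z = -72.
n = (−6, 0, 3); n·P − (-72) = 18; |n| = 3√5; distance = 18/(3√5) = 6√5/5.

6√5/5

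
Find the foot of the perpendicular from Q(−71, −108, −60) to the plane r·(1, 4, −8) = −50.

(-214/3, -328/3, -172/3)

The perpendicular from Q has direction n = (1, 4, −8): r = (−71, −108, −60) + μ(1, 4, −8).
Substitute into the plane: n·(Q + μn) = -50 gives -23 + 81μ = -50, so μ = -1/3.
Foot = (−71, −108, −60) + (-1/3)·(1, 4, −8) = (−214/3, −328/3, −172/3).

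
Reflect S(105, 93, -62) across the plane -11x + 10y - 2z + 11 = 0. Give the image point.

n = (-11, 10, -2), |n|² = 225, n·S − (-11) = -90, so t = -90/225 = -2/5.
Foot F = S − (-2/5)·n = (503/5, 97, -314/5); the reflection is 2F − S = (481/5, 101, -318/5).

(481/5, 101, -318/5)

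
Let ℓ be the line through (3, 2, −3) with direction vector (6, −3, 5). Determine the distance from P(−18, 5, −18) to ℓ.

3√5

Direction vector d = (6, −3, 5).
AP = (−21, 3, −15), and AP × d = (−30, 15, 45).
|AP × d|² = 3150 and |d|² = 70, so the distance is √(3150/70) = √45 = 3√5.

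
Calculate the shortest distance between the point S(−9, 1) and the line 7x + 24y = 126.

The normal to the line is n = (7, 24) with |n| = 25.
|n·S − 126| = |-39 − 126| = 165, so the distance is 165/25 = 33/5.

33/5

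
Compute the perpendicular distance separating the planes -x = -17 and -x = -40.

With common normal n = (-1, 0, 0) (|n| = 1), the distance is |(-17) − (-40)|/|n| = 23/1 = 23.

23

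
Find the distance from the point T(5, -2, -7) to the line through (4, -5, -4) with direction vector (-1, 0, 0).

3√2

Direction vector d = (-1, 0, 0).
AP = (1, 3, -3), and AP × d = (0, 3, 3).
|AP × d|² = 18 and |d|² = 1, so the distance is √18 = 3√2.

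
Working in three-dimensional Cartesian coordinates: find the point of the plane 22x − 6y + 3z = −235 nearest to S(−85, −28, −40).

(-19, -46, -31)

The perpendicular from S has direction n = (22, −6, 3): r = (−85, −28, −40) + t(22, −6, 3).
Substitute into the plane: n·(S + tn) = -235 gives -1822 + 529t = -235, so t = 3.
Foot = (−85, −28, −40) + 3·(22, −6, 3) = (−19, −46, −31).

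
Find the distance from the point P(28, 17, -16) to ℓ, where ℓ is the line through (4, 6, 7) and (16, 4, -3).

3√26

A direction vector is d = (12, -2, -10).
AP = (24, 11, -23); AP·d = 496, |AP|² = 1226, |d|² = 248.
distance² = |AP|² − (AP·d)²/|d|² = 1226 − 246016/248 = 234, so the distance is 3√26.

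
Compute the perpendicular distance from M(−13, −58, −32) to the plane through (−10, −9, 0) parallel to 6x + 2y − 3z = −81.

20/7

Parallel planes share the normal n = (6, 2, −3); since (−10, −9, 0) lies on the plane, its equation is 6x + 2y − 3z = -78.
Then n·(−13, −58, −32) − (−78) = −20.
|n| = √(36 + 4 + 9) = 7, so the distance is |-20|/7 = 20/7.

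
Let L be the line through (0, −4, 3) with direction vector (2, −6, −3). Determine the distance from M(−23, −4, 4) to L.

Direction vector d = (2, −6, −3).
AP = (−23, 0, 1), and AP × d = (6, −67, 138).
|AP × d|² = 23569 and |d|² = 49, so the distance is √(23569/49) = √481.

√481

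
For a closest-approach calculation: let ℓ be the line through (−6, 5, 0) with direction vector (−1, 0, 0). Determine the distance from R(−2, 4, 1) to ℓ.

√2

Direction vector d = (−1, 0, 0).
AP = (4, −1, 1); AP·d = -4, |AP|² = 18, |d|² = 1.
distance² = |AP|² − (AP·d)²/|d|² = 18 − 16/1 = 2, so the distance is √2.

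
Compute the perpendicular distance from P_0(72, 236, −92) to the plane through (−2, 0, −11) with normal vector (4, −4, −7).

9

The plane has equation n·(r − (−2, 0, −11)) = 0, i.e. n·r = 69.
n = (4, −4, −7); n·P − 69 = -81; |n| = 9; distance = 81/9 = 9.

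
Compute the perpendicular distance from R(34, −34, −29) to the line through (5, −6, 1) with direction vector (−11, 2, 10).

10√5

Direction vector d = (−11, 2, 10).
AP = (29, −28, −30); AP·d = -675, |AP|² = 2525, |d|² = 225.
distance² = |AP|² − (AP·d)²/|d|² = 2525 − 455625/225 = 500, so the distance is 10√5.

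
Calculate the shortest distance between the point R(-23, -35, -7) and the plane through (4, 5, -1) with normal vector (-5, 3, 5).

15√59/59

The plane has equation n·(r − (4, 5, -1)) = 0, i.e. n·r = -10.
Then n·(-23, -35, -7) - (-10) = -15.
|n| = √(25 + 9 + 25) = √59, so the distance is |-15|/√59 = 15√59/59.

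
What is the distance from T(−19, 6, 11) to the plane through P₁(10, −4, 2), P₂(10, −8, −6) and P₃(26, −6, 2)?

P₁P₂ = (0, −4, −8) and P₁P₃ = (16, −2, 0), so a normal is n = P₁P₂ × P₁P₃ = (−16, −128, 64).
Then n·(−19, 6, 11) − 480 = −240.
|n| = √(256 + 16384 + 4096) = 144, so the distance is |-240|/144 = 5/3.

5/3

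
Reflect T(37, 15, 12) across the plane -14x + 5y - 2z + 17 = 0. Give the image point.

(-19, 35, 4)

With n = (-14, 5, -2), the signed offset is (n·T − (-17))/|n|² = -450/225 = -2.
T' = T − 2t·n = (37, 15, 12) − (-4)·(-14, 5, -2) = (-19, 35, 4).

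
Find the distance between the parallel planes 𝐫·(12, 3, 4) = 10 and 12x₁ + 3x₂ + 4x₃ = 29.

19/13

Both planes have normal n = (12, 3, 4), |n| = 13. Any point on the first plane is at distance |29 − 10|/|n| = 19/13 from the second.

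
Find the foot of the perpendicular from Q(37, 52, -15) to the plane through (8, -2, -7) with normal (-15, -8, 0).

(-8, 28, -15)

The perpendicular from Q has direction n = (-15, -8, 0): r = (37, 52, -15) + λ(-15, -8, 0).
Substitute into the plane: n·(Q + λn) = -104 gives -971 + 289λ = -104, so λ = 3.
Foot = (37, 52, -15) + 3·(-15, -8, 0) = (-8, 28, -15).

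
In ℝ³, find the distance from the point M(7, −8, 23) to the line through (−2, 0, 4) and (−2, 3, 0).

A direction vector is d = (0, 3, −4).
AP = (9, −8, 19); AP·d = -100, |AP|² = 506, |d|² = 25.
distance² = |AP|² − (AP·d)²/|d|² = 506 − 10000/25 = 106, so the distance is √106.

√106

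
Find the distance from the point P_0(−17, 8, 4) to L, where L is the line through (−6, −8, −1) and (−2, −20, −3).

A direction vector is d = (4, −12, −2).
AP = (−11, 16, 5); AP·d = -246, |AP|² = 402, |d|² = 164.
distance² = |AP|² − (AP·d)²/|d|² = 402 − 60516/164 = 33, so the distance is √33.

√33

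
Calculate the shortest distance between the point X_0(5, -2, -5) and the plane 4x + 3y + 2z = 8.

4/√29

d = |4·5 + 3·(-2) + 2·(-5) − 8| / √(16 + 9 + 4) = |-4| / √29 = 4√29/29.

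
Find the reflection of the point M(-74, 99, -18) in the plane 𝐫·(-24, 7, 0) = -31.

(118, 43, -18)

n = (-24, 7, 0), |n|² = 625, n·M − (-31) = 2500, so t = 2500/625 = 4.
Foot F = M − 4·n = (22, 71, -18); the reflection is 2F − M = (118, 43, -18).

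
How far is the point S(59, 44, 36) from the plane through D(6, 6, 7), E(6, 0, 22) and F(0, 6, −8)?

DE = (0, −6, 15) and DF = (−6, 0, −15), so a normal is n = DE × DF = (90, −90, −36).
Then n·(59, 44, 36) − (−252) = 306.
|n| = √(8100 + 8100 + 1296) = 54√6, so the distance is |306|/(54√6) = 17√6/18.

17/(3√6)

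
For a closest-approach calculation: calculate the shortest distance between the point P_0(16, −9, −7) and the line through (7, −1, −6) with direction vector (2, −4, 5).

Direction vector d = (2, −4, 5).
AP = (9, −8, −1), and AP × d = (−44, −47, −20).
|AP × d|² = 4545 and |d|² = 45, so the distance is √(4545/45) = √101.

√101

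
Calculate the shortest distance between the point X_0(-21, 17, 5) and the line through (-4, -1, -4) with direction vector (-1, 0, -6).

Direction vector d = (-1, 0, -6).
AP = (-17, 18, 9), and AP × d = (-108, -111, 18).
|AP × d|² = 24309 and |d|² = 37, so the distance is √(24309/37) = √657 = 3√73.

3√73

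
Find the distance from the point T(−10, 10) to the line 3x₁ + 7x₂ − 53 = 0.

The normal to the line is n = (3, 7) with |n| = √58.
|n·T − 53| = |40 − 53| = 13, so the distance is 13/√58.

13/√58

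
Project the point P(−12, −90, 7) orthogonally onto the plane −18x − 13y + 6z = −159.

(42, -51, -11)

The perpendicular from P has direction n = (−18, −13, 6): r = (−12, −90, 7) + t(−18, −13, 6).
Substitute into the plane: n·(P + tn) = -159 gives 1428 + 529t = -159, so t = -3.
Foot = (−12, −90, 7) + (-3)·(−18, −13, 6) = (42, −51, −11).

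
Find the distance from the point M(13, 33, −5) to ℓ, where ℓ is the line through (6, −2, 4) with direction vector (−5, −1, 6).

3√123

Direction vector d = (−5, −1, 6).
AP = (7, 35, −9), and AP × d = (201, 3, 168).
|AP × d|² = 68634 and |d|² = 62, so the distance is √(68634/62) = √1107 = 3√123.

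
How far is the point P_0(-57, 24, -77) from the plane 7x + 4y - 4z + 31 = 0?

d = |7·(-57) + 4·24 + (-4)·(-77) − (-31)| / √(49 + 16 + 16) = |36| / 9 = 4.

4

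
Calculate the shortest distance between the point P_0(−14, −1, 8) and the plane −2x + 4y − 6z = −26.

√14/14

d = |(-2)·(-14) + 4·(-1) + (-6)·8 − (-26)| / √(4 + 16 + 36) = |2| / (2√14) = √14/14.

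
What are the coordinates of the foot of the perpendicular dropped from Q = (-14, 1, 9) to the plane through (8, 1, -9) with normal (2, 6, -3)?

n = (2, 6, -3), |n|² = 49, and n·Q − 49 = -98.
t = -98/49 = -2, so the foot is Q − t·n = (-14, 1, 9) − (-2)·(2, 6, -3) = (-10, 13, 3).

(-10, 13, 3)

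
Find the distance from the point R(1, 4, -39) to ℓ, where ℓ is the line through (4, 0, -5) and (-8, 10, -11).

A direction vector is d = (-12, 10, -6).
AP = (-3, 4, -34), and AP × d = (316, 390, 18).
|AP × d|² = 252280 and |d|² = 280, so the distance is √(252280/280) = √901.

√901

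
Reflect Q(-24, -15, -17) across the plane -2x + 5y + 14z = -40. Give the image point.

n = (-2, 5, 14), |n|² = 225, n·Q − (-40) = -225, so t = -225/225 = -1.
Foot F = Q − (-1)·n = (-26, -10, -3); the reflection is 2F − Q = (-28, -5, 11).

(-28, -5, 11)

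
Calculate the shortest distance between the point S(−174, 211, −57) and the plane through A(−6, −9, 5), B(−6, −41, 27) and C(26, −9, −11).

4

AB = (0, −32, 22) and AC = (32, 0, −16), so a normal is n = AB × AC = (512, 704, 1024).
Then n·(−174, 211, −57) − (−4288) = 5376.
|n| = √(262144 + 495616 + 1048576) = 1344, so the distance is |5376|/1344 = 4.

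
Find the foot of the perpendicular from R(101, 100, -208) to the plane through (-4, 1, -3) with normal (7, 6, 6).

(1048/11, 1046/11, -2342/11)

n = (7, 6, 6), |n|² = 121, and n·R − (-40) = 99.
t = 99/121 = 9/11, so the foot is R − t·n = (101, 100, -208) − (9/11)·(7, 6, 6) = (1048/11, 1046/11, -2342/11).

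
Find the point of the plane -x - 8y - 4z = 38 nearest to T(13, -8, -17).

(14, 0, -13)

n = (-1, -8, -4), |n|² = 81, and n·T − 38 = 81.
t = 81/81 = 1, so the foot is T − t·n = (13, -8, -17) − 1·(-1, -8, -4) = (14, 0, -13).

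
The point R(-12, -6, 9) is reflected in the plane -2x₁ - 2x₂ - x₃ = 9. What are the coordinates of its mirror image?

With n = (-2, -2, -1), the signed offset is (n·R − 9)/|n|² = 18/9 = 2.
R' = R − 2t·n = (-12, -6, 9) − 4·(-2, -2, -1) = (-4, 2, 13).

(-4, 2, 13)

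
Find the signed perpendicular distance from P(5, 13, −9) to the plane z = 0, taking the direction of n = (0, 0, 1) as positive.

-9

n·P − 0 = -9.
|n| = 1, so the signed distance is -9/1 = -9.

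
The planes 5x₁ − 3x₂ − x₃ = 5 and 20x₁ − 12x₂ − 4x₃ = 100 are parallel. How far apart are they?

Divide the second equation by 4 to match normals: 5x₁ − 3x₂ − x₃ = 25.
Both planes have normal n = (5, −3, −1), |n| = √35. Any point on the first plane is at distance |25 − 5|/|n| = 20/√35 = 4√35/7 from the second.

4√35/7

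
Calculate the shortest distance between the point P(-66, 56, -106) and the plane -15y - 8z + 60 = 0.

Normal vector n = (0, -15, -8), and n·(-66, 56, -106) - (-60) = 68.
|n| = √(0 + 225 + 64) = 17, so the distance is |68|/17 = 4.

4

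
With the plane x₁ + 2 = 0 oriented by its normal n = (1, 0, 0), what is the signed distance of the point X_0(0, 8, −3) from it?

n·X_0 − (-2) = 2.
|n| = 1, so the signed distance is 2/1 = 2.

2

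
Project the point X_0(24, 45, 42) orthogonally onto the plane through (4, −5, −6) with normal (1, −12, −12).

(28, -3, -6)

The perpendicular from X_0 has direction n = (1, −12, −12): r = (24, 45, 42) + λ(1, −12, −12).
Substitute into the plane: n·(X_0 + λn) = 136 gives -1020 + 289λ = 136, so λ = 4.
Foot = (24, 45, 42) + 4·(1, −12, −12) = (28, −3, −6).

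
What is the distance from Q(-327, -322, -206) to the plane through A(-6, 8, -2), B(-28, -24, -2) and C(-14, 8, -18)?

6

AB = (-22, -32, 0) and AC = (-8, 0, -16), so a normal is n = AB × AC = (512, -352, -256).
Then n·(-327, -322, -206) - (-5376) = 4032.
|n| = √(262144 + 123904 + 65536) = 672, so the distance is |4032|/672 = 6.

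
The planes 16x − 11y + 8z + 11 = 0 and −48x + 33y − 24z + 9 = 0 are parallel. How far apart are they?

Divide the second equation by -3 to match normals: 16x − 11y + 8z = 3.
With common normal n = (16, −11, 8) (|n| = 21), the distance is |(-11) − 3|/|n| = 14/21 = 2/3.

2/3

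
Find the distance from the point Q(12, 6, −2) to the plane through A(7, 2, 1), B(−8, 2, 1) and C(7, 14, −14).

8√41/41

AB = (−15, 0, 0) and AC = (0, 12, −15), so a normal is n = AB × AC = (0, −225, −180).
Then n·(12, 6, −2) − (−630) = −360.
|n| = √(0 + 50625 + 32400) = 45√41, so the distance is |-360|/(45√41) = 8√41/41.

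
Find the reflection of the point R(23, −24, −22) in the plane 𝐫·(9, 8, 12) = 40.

With n = (9, 8, 12), the signed offset is (n·R − 40)/|n|² = -289/289 = -1.
R' = R − 2t·n = (23, −24, −22) − (-2)·(9, 8, 12) = (41, −8, 2).

(41, -8, 2)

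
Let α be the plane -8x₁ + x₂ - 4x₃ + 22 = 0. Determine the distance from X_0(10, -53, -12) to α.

n = (-8, 1, -4); n·P − (-22) = -63; |n| = 9; distance = 63/9 = 7.

7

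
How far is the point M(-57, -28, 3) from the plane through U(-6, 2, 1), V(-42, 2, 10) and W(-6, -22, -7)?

UV = (-36, 0, 9) and UW = (0, -24, -8), so a normal is n = UV × UW = (216, -288, 864).
Then n·(-57, -28, 3) - (-1008) = -648.
|n| = √(46656 + 82944 + 746496) = 936, so the distance is |-648|/936 = 9/13.

9/13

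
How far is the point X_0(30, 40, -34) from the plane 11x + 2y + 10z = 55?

1

d = |11·30 + 2·40 + 10·(-34) − 55| / √(121 + 4 + 100) = |15| / 15 = 1.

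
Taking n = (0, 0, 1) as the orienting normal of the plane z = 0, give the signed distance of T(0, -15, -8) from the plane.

-8

n·T − 0 = -8.
|n| = 1, so the signed distance is -8/1 = -8.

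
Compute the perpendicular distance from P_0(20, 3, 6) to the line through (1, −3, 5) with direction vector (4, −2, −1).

√209

Direction vector d = (4, −2, −1).
AP = (19, 6, 1); AP·d = 63, |AP|² = 398, |d|² = 21.
distance² = |AP|² − (AP·d)²/|d|² = 398 − 3969/21 = 209, so the distance is √209.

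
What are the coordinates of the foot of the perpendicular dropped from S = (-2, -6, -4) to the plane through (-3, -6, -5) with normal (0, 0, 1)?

(-2, -6, -5)

n = (0, 0, 1), |n|² = 1, and n·S − (-5) = 1.
t = 1/1 = 1, so the foot is S − t·n = (-2, -6, -4) − 1·(0, 0, 1) = (-2, -6, -5).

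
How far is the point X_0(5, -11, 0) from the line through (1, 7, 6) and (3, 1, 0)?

A direction vector is d = (2, -6, -6).
AP = (4, -18, -6); AP·d = 152, |AP|² = 376, |d|² = 76.
distance² = |AP|² − (AP·d)²/|d|² = 376 − 23104/76 = 72, so the distance is 6√2.

6√2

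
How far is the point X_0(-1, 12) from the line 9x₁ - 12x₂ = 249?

134/5

d = |9·(-1) + (-12)·12 − 249| / √(81 + 144) = |-402|/15 = 134/5.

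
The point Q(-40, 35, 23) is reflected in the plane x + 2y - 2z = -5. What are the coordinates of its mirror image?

(-338/9, 359/9, 163/9)

n = (1, 2, -2), |n|² = 9, n·Q − (-5) = -11, so t = -11/9.
Foot F = Q − (-11/9)·n = (-349/9, 337/9, 185/9); the reflection is 2F − Q = (-338/9, 359/9, 163/9).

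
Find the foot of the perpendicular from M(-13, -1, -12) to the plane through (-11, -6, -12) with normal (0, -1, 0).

(-13, -6, -12)

n = (0, -1, 0), |n|² = 1, and n·M − 6 = -5.
t = -5/1 = -5, so the foot is M − t·n = (-13, -1, -12) − (-5)·(0, -1, 0) = (-13, -6, -12).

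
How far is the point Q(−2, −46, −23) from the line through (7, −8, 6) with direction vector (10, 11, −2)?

Direction vector d = (10, 11, −2).
AP = (−9, −38, −29), and AP × d = (395, −308, 281).
|AP × d|² = 329850 and |d|² = 225, so the distance is √(329850/225) = √1466.

√1466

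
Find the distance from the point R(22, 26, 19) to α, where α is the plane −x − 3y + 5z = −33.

d = |(-1)·22 + (-3)·26 + 5·19 − (-33)| / √(1 + 9 + 25) = |28| / √35 = 28/√35.

28/√35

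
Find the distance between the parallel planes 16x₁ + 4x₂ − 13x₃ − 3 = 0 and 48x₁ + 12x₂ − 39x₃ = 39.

Divide the second equation by 3 to match normals: 16x₁ + 4x₂ − 13x₃ = 13.
With common normal n = (16, 4, −13) (|n| = 21), the distance is |3 − 13|/|n| = 10/21.

10/21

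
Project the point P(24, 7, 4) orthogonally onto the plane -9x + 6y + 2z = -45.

(15, 13, 6)

n = (-9, 6, 2), |n|² = 121, and n·P − (-45) = -121.
t = -121/121 = -1, so the foot is P − t·n = (24, 7, 4) − (-1)·(-9, 6, 2) = (15, 13, 6).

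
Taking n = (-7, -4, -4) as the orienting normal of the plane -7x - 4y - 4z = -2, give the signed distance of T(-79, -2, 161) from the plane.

-9

n·T − (-2) = -81.
|n| = 9, so the signed distance is -81/9 = -9.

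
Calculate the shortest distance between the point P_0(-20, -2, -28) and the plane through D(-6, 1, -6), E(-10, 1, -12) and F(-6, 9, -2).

DE = (-4, 0, -6) and DF = (0, 8, 4), so a normal is n = DE × DF = (48, 16, -32).
n = (48, 16, -32); n·P − (-80) = -16; |n| = 16√14; distance = 16/(16√14) = 1/√14.

1/√14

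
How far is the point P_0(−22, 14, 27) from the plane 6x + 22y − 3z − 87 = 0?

8/23

Normal vector n = (6, 22, −3), and n·(−22, 14, 27) − 87 = 8.
|n| = √(36 + 484 + 9) = 23, so the distance is |8|/23 = 8/23.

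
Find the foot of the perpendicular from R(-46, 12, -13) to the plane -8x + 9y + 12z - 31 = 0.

(-38, 3, -25)

The perpendicular from R has direction n = (-8, 9, 12): r = (-46, 12, -13) + μ(-8, 9, 12).
Substitute into the plane: n·(R + μn) = 31 gives 320 + 289μ = 31, so μ = -1.
Foot = (-46, 12, -13) + (-1)·(-8, 9, 12) = (-38, 3, -25).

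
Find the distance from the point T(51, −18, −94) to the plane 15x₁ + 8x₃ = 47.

Normal vector n = (15, 0, 8), and n·(51, −18, −94) − 47 = −34.
|n| = √(225 + 0 + 64) = 17, so the distance is |-34|/17 = 2.

2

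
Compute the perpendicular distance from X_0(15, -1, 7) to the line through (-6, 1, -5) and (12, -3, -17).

6√13

A direction vector is d = (18, -4, -12).
AP = (21, -2, 12); AP·d = 242, |AP|² = 589, |d|² = 484.
distance² = |AP|² − (AP·d)²/|d|² = 589 − 58564/484 = 468, so the distance is 6√13.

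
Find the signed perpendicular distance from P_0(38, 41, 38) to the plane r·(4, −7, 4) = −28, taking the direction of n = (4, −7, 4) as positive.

5

n·P_0 − (-28) = 45.
|n| = 9, so the signed distance is 45/9 = 5.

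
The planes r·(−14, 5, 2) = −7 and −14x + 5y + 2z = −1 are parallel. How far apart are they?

2/5

Both planes have normal n = (−14, 5, 2), |n| = 15. Any point on the first plane is at distance |(-1) − (-7)|/|n| = 6/15 = 2/5 from the second.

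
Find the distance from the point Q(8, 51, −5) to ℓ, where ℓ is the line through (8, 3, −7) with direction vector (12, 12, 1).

Direction vector d = (12, 12, 1).
AP = (0, 48, 2); AP·d = 578, |AP|² = 2308, |d|² = 289.
distance² = |AP|² − (AP·d)²/|d|² = 2308 − 334084/289 = 1152, so the distance is 24√2.

24√2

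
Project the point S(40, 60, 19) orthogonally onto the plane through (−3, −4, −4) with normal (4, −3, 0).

n = (4, −3, 0), |n|² = 25, and n·S − 0 = -20.
t = -20/25 = -4/5, so the foot is S − t·n = (40, 60, 19) − (-4/5)·(4, −3, 0) = (216/5, 288/5, 19).

(216/5, 288/5, 19)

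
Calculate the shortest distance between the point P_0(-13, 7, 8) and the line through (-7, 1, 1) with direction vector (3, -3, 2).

3√11

Direction vector d = (3, -3, 2).
AP = (-6, 6, 7); AP·d = -22, |AP|² = 121, |d|² = 22.
distance² = |AP|² − (AP·d)²/|d|² = 121 − 484/22 = 99, so the distance is 3√11.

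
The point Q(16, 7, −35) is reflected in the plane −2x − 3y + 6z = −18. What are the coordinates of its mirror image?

(-4, -23, 25)

n = (−2, −3, 6), |n|² = 49, n·Q − (-18) = -245, so t = -245/49 = -5.
Foot F = Q − (-5)·n = (6, −8, −5); the reflection is 2F − Q = (−4, −23, 25).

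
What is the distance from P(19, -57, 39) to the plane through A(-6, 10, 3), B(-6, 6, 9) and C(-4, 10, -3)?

3

AB = (0, -4, 6) and AC = (2, 0, -6), so a normal is n = AB × AC = (24, 12, 8).
n = (24, 12, 8); n·P − 0 = 84; |n| = 28; distance = 84/28 = 3.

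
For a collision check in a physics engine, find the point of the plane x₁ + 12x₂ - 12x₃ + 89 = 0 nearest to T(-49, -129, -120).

The perpendicular from T has direction n = (1, 12, -12): r = (-49, -129, -120) + λ(1, 12, -12).
Substitute into the plane: n·(T + λn) = -89 gives -157 + 289λ = -89, so λ = 4/17.
Foot = (-49, -129, -120) + (4/17)·(1, 12, -12) = (-829/17, -2145/17, -2088/17).

(-829/17, -2145/17, -2088/17)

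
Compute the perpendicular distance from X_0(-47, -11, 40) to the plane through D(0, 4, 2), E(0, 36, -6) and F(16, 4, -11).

3

DE = (0, 32, -8) and DF = (16, 0, -13), so a normal is n = DE × DF = (-416, -128, -512).
Then n·(-47, -11, 40) - (-1536) = 2016.
|n| = √(173056 + 16384 + 262144) = 672, so the distance is |2016|/672 = 3.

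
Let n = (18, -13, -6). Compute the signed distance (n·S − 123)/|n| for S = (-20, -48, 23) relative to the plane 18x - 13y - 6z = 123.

n·S − 123 = 3.
|n| = 23, so the signed distance is 3/23.

3/23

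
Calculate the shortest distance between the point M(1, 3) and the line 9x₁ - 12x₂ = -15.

The normal to the line is n = (9, -12) with |n| = 15.
|n·M − (-15)| = |-27 − (-15)| = 12, so the distance is 12/15 = 4/5.

4/5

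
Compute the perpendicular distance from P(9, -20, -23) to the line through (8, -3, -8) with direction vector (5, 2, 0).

9√6

Direction vector d = (5, 2, 0).
AP = (1, -17, -15), and AP × d = (30, -75, 87).
|AP × d|² = 14094 and |d|² = 29, so the distance is √(14094/29) = √486 = 9√6.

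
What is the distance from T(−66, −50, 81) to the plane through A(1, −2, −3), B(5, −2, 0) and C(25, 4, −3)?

3

AB = (4, 0, 3) and AC = (24, 6, 0), so a normal is n = AB × AC = (−18, 72, 24).
Then n·(−66, −50, 81) − (−234) = −234.
|n| = √(324 + 5184 + 576) = 78, so the distance is |-234|/78 = 3.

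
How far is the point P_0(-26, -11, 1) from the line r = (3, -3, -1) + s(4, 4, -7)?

Direction vector d = (4, 4, -7).
AP = (-29, -8, 2), and AP × d = (48, -195, -84).
|AP × d|² = 47385 and |d|² = 81, so the distance is √(47385/81) = √585 = 3√65.

3√65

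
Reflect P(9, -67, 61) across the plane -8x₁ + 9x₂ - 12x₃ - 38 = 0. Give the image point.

With n = (-8, 9, -12), the signed offset is (n·P − 38)/|n|² = -1445/289 = -5.
P' = P − 2t·n = (9, -67, 61) − (-10)·(-8, 9, -12) = (-71, 23, -59).

(-71, 23, -59)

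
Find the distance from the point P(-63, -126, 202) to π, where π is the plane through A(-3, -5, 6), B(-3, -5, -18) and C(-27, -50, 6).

4

AB = (0, 0, -24) and AC = (-24, -45, 0), so a normal is n = AB × AC = (-1080, 576, 0).
d = |(-1080)·(-63) + 576·(-126) − 360| / √(1166400 + 331776 + 0) = |-4896| / 1224 = 4.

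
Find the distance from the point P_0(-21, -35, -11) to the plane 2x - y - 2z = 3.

d = |2·(-21) + (-1)·(-35) + (-2)·(-11) − 3| / √(4 + 1 + 4) = |12| / 3 = 4.

4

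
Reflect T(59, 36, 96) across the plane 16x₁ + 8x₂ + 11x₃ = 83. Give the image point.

(-101, -44, -14)

n = (16, 8, 11), |n|² = 441, n·T − 83 = 2205, so t = 2205/441 = 5.
Foot F = T − 5·n = (-21, -4, 41); the reflection is 2F − T = (-101, -44, -14).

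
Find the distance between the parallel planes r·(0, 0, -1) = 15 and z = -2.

Divide the second equation by -1 to match normals: -z = 2.
Both planes have normal n = (0, 0, -1), |n| = 1. Any point on the first plane is at distance |2 − 15|/|n| = 13/1 = 13 from the second.

13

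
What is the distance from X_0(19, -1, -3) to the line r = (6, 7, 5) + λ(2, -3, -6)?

Direction vector d = (2, -3, -6).
AP = (13, -8, -8), and AP × d = (24, 62, -23).
|AP × d|² = 4949 and |d|² = 49, so the distance is √(4949/49) = √101.

√101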